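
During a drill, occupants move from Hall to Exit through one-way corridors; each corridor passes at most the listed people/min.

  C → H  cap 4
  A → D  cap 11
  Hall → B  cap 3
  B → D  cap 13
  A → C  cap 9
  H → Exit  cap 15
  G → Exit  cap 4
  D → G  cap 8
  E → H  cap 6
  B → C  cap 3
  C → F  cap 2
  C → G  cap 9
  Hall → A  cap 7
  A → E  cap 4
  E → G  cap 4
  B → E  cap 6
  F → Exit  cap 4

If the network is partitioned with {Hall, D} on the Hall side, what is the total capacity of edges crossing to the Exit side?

18

Edges leaving {Hall, D}: Hall→A (7), Hall→B (3), D→G (8).
Cut capacity = 7 + 3 + 8 = 18.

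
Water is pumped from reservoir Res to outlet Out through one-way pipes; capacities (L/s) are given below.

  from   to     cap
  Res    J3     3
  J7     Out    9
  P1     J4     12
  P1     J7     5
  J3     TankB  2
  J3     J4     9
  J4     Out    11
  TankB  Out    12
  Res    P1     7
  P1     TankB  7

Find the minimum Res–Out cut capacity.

10

Augment Res→J3→TankB→Out: bottleneck 2, flow now 2.
Augment Res→J3→J4→Out: bottleneck 1, flow now 3.
Augment Res→P1→J7→Out: bottleneck 5, flow now 8.
Augment Res→P1→TankB→Out: bottleneck 2, flow now 10.
No augmenting path remains; maximum flow = 10.
By max-flow min-cut, the minimum cut capacity equals the max flow.
In the residual graph, reachable from Res: {Res}.
Min-cut edges: Res→J3 (3), Res→P1 (7); capacity 3 + 7 = 10.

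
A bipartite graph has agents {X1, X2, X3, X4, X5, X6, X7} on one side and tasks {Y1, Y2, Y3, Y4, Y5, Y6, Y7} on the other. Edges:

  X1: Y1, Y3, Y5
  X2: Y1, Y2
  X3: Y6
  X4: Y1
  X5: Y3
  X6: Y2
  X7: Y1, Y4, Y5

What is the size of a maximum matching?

Unit-capacity flow: source→left, listed edges, right→sink; max matching = max flow.
Augmenting path X1→Y1 (+1); matched 1.
Augmenting path X2→Y2 (+1); matched 2.
Augmenting path X3→Y6 (+1); matched 3.
Augmenting path X5→Y3 (+1); matched 4.
Augmenting path X7→Y4 (+1); matched 5.
Augmenting path X4→Y1→X1→Y5 (+1); matched 6.
No augmenting path remains; maximum matching = 6.
König certificate: {X1, X3, X5, X7, Y1, Y2} is a vertex cover of size 6 (every listed pair touches it), so no matching can be larger.

6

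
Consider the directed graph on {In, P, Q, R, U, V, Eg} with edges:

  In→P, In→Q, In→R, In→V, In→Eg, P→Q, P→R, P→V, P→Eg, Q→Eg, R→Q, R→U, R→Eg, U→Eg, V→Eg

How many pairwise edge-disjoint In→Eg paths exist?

Assign every edge capacity 1; by Menger, the answer equals the max flow.
Path In→Eg (+1); total 1.
Path In→P→Eg (+1); total 2.
Path In→Q→Eg (+1); total 3.
Path In→R→Eg (+1); total 4.
Path In→V→Eg (+1); total 5.
No residual In→Eg path; max flow = 5.
Certifying cut of size 5: {In→Eg, In→P, In→Q, In→R, In→V}.

5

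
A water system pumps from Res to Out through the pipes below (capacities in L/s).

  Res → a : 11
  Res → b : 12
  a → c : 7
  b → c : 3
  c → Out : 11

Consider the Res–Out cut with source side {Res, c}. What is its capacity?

Edges leaving {Res, c}: Res→a (11), Res→b (12), c→Out (11).
Cut capacity = 11 + 12 + 11 = 34.

34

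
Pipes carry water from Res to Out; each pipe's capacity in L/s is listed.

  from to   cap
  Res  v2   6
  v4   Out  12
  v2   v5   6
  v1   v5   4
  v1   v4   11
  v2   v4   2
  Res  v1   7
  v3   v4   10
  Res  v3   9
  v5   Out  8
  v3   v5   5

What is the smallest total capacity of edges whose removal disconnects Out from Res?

20

Augment Res→v1→v4→Out: bottleneck 7, flow now 7.
Augment Res→v2→v4→Out: bottleneck 2, flow now 9.
Augment Res→v2→v5→Out: bottleneck 4, flow now 13.
Augment Res→v3→v4→Out: bottleneck 3, flow now 16.
Augment Res→v3→v5→Out: bottleneck 4, flow now 20.
No augmenting path remains; maximum flow = 20.
By max-flow min-cut, the minimum cut capacity equals the max flow.
In the residual graph, reachable from Res: {Res, v1, v2, v3, v4, v5}.
Min-cut edges: v4→Out (12), v5→Out (8); capacity 12 + 8 = 20.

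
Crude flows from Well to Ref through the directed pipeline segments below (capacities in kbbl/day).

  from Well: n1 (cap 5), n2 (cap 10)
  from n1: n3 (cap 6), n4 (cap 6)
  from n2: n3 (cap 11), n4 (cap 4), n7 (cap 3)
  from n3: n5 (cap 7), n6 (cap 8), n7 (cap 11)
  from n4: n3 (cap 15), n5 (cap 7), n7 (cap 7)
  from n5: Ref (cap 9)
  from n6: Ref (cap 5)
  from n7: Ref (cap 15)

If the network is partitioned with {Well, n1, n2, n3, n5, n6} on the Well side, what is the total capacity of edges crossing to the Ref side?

Edges leaving {Well, n1, n2, n3, n5, n6}: n1→n4 (6), n2→n4 (4), n2→n7 (3), n3→n7 (11), n5→Ref (9), n6→Ref (5).
Cut capacity = 6 + 4 + 3 + 11 + 9 + 5 = 38.

38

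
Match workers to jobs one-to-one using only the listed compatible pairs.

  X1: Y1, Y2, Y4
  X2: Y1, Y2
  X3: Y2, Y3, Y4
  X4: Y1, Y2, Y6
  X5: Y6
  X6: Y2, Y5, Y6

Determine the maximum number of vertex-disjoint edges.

6

Unit-capacity flow: source→left, listed edges, right→sink; max matching = max flow.
Augmenting path X1→Y1 (+1); matched 1.
Augmenting path X2→Y2 (+1); matched 2.
Augmenting path X3→Y3 (+1); matched 3.
Augmenting path X4→Y6 (+1); matched 4.
Augmenting path X6→Y5 (+1); matched 5.
Augmenting path X5→Y6→X4→Y1→X1→Y4 (+1); matched 6.
No augmenting path remains; maximum matching = 6.
König certificate: {X1, X2, X3, X4, X5, X6} is a vertex cover of size 6 (every listed pair touches it), so no matching can be larger.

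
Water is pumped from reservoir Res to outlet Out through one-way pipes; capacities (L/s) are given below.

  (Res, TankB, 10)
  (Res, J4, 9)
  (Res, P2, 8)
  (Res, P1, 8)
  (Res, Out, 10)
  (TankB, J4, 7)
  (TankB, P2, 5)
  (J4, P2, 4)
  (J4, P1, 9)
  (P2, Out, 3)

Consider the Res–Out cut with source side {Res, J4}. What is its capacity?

Edges leaving {Res, J4}: Res→TankB (10), Res→P2 (8), Res→P1 (8), Res→Out (10), J4→P2 (4), J4→P1 (9).
Cut capacity = 10 + 8 + 8 + 10 + 4 + 9 = 49.

49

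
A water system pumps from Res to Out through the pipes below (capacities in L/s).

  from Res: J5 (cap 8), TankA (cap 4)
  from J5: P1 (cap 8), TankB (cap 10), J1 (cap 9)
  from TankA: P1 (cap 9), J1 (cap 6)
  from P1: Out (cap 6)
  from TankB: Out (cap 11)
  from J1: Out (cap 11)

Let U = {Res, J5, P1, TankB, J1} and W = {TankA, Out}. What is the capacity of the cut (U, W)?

Edges leaving {Res, J5, P1, TankB, J1}: Res→TankA (4), P1→Out (6), TankB→Out (11), J1→Out (11).
Cut capacity = 4 + 6 + 11 + 11 = 32.

32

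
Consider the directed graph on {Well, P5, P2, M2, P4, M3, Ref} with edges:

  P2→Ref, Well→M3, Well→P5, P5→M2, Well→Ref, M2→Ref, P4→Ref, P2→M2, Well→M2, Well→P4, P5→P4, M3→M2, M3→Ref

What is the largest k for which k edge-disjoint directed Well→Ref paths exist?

4

Assign every edge capacity 1; by Menger, the answer equals the max flow.
Path Well→Ref (+1); total 1.
Path Well→M2→Ref (+1); total 2.
Path Well→P4→Ref (+1); total 3.
Path Well→M3→Ref (+1); total 4.
No residual Well→Ref path; max flow = 4.
Certifying cut of size 4: {M2→Ref, P4→Ref, Well→M3, Well→Ref}.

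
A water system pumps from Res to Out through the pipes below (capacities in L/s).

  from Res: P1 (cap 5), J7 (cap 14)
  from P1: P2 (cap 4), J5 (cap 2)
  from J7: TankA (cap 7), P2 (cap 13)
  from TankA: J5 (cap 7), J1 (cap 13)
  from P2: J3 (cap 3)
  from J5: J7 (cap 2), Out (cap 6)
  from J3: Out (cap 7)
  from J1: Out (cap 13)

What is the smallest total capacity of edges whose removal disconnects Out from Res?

Augment Res→P1→J5→Out: bottleneck 2, flow now 2.
Augment Res→P1→P2→J3→Out: bottleneck 3, flow now 5.
Augment Res→J7→TankA→J5→Out: bottleneck 4, flow now 9.
Augment Res→J7→TankA→J1→Out: bottleneck 3, flow now 12.
No augmenting path remains; maximum flow = 12.
By max-flow min-cut, the minimum cut capacity equals the max flow.
In the residual graph, reachable from Res: {Res, P1, J7, P2}.
Min-cut edges: P1→J5 (2), J7→TankA (7), P2→J3 (3); capacity 2 + 7 + 3 = 12.

12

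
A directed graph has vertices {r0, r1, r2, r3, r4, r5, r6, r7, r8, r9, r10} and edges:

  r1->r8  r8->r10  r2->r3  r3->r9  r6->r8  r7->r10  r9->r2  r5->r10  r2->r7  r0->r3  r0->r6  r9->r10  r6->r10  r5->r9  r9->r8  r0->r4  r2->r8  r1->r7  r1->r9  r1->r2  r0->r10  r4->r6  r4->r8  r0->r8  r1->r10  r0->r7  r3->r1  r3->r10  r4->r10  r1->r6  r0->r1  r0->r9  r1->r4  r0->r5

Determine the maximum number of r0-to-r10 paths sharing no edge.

Assign every edge capacity 1; by Menger, the answer equals the max flow.
Path r0→r10 (+1); total 1.
Path r0→r1→r10 (+1); total 2.
Path r0→r3→r10 (+1); total 3.
Path r0→r4→r10 (+1); total 4.
Path r0→r5→r10 (+1); total 5.
Path r0→r6→r10 (+1); total 6.
Path r0→r7→r10 (+1); total 7.
Path r0→r8→r10 (+1); total 8.
Path r0→r9→r10 (+1); total 9.
No residual r0→r10 path; max flow = 9.
Certifying cut of size 9: {r0→r1, r0→r10, r0→r3, r0→r4, r0→r5, r0→r6, r0→r7, r0→r8, r0→r9}.

9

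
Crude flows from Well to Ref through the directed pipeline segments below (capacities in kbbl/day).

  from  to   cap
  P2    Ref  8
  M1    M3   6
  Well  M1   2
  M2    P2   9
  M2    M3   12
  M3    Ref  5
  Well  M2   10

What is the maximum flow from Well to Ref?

Augment Well→M2→M3→Ref: bottleneck 5, flow now 5.
Augment Well→M2→P2→Ref: bottleneck 5, flow now 10.
Augment Well→M1→M3→M2→P2→Ref: bottleneck 2, flow now 12. (uses reverse residual edge)
No augmenting path remains; maximum flow = 12.
In the residual graph, reachable from Well: {Well}.
Min-cut edges: Well→M2 (10), Well→M1 (2); capacity 10 + 2 = 12.
This cut is saturated, so no flow can exceed 12.

12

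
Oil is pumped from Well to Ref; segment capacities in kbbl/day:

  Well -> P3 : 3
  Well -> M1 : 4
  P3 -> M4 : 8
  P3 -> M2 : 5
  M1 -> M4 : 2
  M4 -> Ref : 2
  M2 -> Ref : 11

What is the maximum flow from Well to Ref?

5

Augment Well→P3→M4→Ref: bottleneck 2, flow now 2.
Augment Well→P3→M2→Ref: bottleneck 1, flow now 3.
Augment Well→M1→M4→P3→M2→Ref: bottleneck 2, flow now 5. (uses reverse residual edge)
No augmenting path remains; maximum flow = 5.
In the residual graph, reachable from Well: {Well, M1}.
Min-cut edges: Well→P3 (3), M1→M4 (2); capacity 3 + 2 = 5.
This cut is saturated, so no flow can exceed 5.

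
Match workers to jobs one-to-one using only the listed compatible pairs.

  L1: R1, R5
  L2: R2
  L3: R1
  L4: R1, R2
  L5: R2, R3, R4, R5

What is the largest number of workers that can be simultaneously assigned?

4

Unit-capacity flow: source→left, listed edges, right→sink; max matching = max flow.
Augmenting path L1→R1 (+1); matched 1.
Augmenting path L2→R2 (+1); matched 2.
Augmenting path L5→R3 (+1); matched 3.
Augmenting path L3→R1→L1→R5 (+1); matched 4.
No augmenting path remains; maximum matching = 4.
König certificate: {L1, L5, R1, R2} is a vertex cover of size 4 (every listed pair touches it), so no matching can be larger.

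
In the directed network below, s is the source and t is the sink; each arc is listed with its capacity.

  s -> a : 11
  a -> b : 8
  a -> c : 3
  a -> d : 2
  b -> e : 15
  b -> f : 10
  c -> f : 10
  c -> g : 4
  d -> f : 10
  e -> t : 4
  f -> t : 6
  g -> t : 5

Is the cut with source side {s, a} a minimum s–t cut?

No — its capacity is 13, but the minimum cut has capacity 11.

Given cut capacity: 8 + 3 + 2 = 13.
Augment s→a→b→e→t: bottleneck 4, flow now 4.
Augment s→a→b→f→t: bottleneck 4, flow now 8.
Augment s→a→c→f→t: bottleneck 2, flow now 10.
Augment s→a→c→g→t: bottleneck 1, flow now 11.
No augmenting path remains; maximum flow = 11.
In the residual graph, reachable from s: {s}.
Min-cut edges: s→a (11); capacity 11 = 11.
Cut capacity 13 exceeds the max flow 11, so it is not minimum.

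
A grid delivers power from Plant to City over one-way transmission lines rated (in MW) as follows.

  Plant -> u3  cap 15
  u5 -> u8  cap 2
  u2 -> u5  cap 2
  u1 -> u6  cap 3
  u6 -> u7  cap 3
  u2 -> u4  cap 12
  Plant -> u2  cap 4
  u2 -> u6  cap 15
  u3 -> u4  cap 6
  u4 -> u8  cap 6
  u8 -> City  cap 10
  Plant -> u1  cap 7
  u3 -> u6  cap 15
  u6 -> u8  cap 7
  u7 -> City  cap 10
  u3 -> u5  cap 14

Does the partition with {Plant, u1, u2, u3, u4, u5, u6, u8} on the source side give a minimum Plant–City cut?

Given cut capacity: 3 + 10 = 13.
Augment Plant→u1→u6→u7→City: bottleneck 3, flow now 3.
Augment Plant→u2→u4→u8→City: bottleneck 4, flow now 7.
Augment Plant→u3→u4→u8→City: bottleneck 2, flow now 9.
Augment Plant→u3→u5→u8→City: bottleneck 2, flow now 11.
Augment Plant→u3→u6→u8→City: bottleneck 2, flow now 13.
No augmenting path remains; maximum flow = 13.
Cut capacity 13 equals the max flow, so it is a minimum cut.

Yes — it is a minimum cut (capacity 13).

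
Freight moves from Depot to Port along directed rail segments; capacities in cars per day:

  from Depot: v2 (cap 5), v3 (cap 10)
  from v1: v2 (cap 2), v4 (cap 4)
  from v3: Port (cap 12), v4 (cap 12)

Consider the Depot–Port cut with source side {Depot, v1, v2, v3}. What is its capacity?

Edges leaving {Depot, v1, v2, v3}: v1→v4 (4), v3→v4 (12), v3→Port (12).
Cut capacity = 4 + 12 + 12 = 28.

28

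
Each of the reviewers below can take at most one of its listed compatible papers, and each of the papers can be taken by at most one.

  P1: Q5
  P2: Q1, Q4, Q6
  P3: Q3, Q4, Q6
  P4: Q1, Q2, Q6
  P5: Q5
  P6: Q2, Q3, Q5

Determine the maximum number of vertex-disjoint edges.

Unit-capacity flow: source→left, listed edges, right→sink; max matching = max flow.
Augmenting path P1→Q5 (+1); matched 1.
Augmenting path P2→Q1 (+1); matched 2.
Augmenting path P3→Q3 (+1); matched 3.
Augmenting path P4→Q2 (+1); matched 4.
Augmenting path P6→Q2→P4→Q6 (+1); matched 5.
No augmenting path remains; maximum matching = 5.
König certificate: {P2, P3, P4, P6, Q5} is a vertex cover of size 5 (every listed pair touches it), so no matching can be larger.

5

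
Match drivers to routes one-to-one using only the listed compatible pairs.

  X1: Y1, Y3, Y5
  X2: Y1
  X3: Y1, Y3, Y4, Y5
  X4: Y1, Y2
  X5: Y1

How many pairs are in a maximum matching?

4

Unit-capacity flow: source→left, listed edges, right→sink; max matching = max flow.
Augmenting path X1→Y1 (+1); matched 1.
Augmenting path X3→Y3 (+1); matched 2.
Augmenting path X4→Y2 (+1); matched 3.
Augmenting path X2→Y1→X1→Y5 (+1); matched 4.
No augmenting path remains; maximum matching = 4.
König certificate: {X1, X3, X4, Y1} is a vertex cover of size 4 (every listed pair touches it), so no matching can be larger.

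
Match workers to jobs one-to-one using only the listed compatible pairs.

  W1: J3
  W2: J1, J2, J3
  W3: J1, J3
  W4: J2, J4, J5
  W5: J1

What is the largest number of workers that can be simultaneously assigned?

Unit-capacity flow: source→left, listed edges, right→sink; max matching = max flow.
Augmenting path W1→J3 (+1); matched 1.
Augmenting path W2→J1 (+1); matched 2.
Augmenting path W4→J2 (+1); matched 3.
Augmenting path W3→J1→W2→J2→W4→J4 (+1); matched 4.
No augmenting path remains; maximum matching = 4.
König certificate: {W2, W4, J1, J3} is a vertex cover of size 4 (every listed pair touches it), so no matching can be larger.

4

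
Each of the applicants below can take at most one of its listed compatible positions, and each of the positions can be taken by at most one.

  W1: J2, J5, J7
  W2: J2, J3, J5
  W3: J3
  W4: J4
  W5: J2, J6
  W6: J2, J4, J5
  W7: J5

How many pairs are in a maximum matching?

6

Unit-capacity flow: source→left, listed edges, right→sink; max matching = max flow.
Augmenting path W1→J2 (+1); matched 1.
Augmenting path W2→J3 (+1); matched 2.
Augmenting path W4→J4 (+1); matched 3.
Augmenting path W5→J6 (+1); matched 4.
Augmenting path W6→J5 (+1); matched 5.
Augmenting path W3→J3→W2→J2→W1→J7 (+1); matched 6.
No augmenting path remains; maximum matching = 6.
König certificate: {W1, W5, J2, J3, J4, J5} is a vertex cover of size 6 (every listed pair touches it), so no matching can be larger.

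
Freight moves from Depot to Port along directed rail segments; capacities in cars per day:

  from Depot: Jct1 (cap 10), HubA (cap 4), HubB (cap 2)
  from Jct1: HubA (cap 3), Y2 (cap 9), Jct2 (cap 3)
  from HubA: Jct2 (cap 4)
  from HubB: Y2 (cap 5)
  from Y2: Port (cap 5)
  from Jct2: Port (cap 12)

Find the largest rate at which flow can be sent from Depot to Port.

12

Augment Depot→Jct1→Y2→Port: bottleneck 5, flow now 5.
Augment Depot→Jct1→Jct2→Port: bottleneck 3, flow now 8.
Augment Depot→HubA→Jct2→Port: bottleneck 4, flow now 12.
No augmenting path remains; maximum flow = 12.
In the residual graph, reachable from Depot: {Depot, Jct1, HubA, HubB, Y2}.
Min-cut edges: Jct1→Jct2 (3), HubA→Jct2 (4), Y2→Port (5); capacity 3 + 4 + 5 = 12.
This cut is saturated, so no flow can exceed 12.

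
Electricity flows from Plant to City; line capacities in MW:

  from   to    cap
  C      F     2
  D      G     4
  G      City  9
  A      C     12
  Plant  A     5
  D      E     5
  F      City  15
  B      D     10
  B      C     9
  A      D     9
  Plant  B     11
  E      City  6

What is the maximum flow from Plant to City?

Augment Plant→A→C→F→City: bottleneck 2, flow now 2.
Augment Plant→A→D→E→City: bottleneck 3, flow now 5.
Augment Plant→B→D→E→City: bottleneck 2, flow now 7.
Augment Plant→B→D→G→City: bottleneck 4, flow now 11.
No augmenting path remains; maximum flow = 11.
In the residual graph, reachable from Plant: {Plant, A, B, C, D}.
Min-cut edges: C→F (2), D→E (5), D→G (4); capacity 2 + 5 + 4 = 11.
This cut is saturated, so no flow can exceed 11.

11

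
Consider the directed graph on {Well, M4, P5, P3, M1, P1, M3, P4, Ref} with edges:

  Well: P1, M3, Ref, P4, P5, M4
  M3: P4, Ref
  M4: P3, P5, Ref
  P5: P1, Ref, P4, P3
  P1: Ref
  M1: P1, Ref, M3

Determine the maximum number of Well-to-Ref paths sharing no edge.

Assign every edge capacity 1; by Menger, the answer equals the max flow.
Path Well→Ref (+1); total 1.
Path Well→M4→Ref (+1); total 2.
Path Well→P5→Ref (+1); total 3.
Path Well→P1→Ref (+1); total 4.
Path Well→M3→Ref (+1); total 5.
No residual Well→Ref path; max flow = 5.
Certifying cut of size 5: {Well→M3, Well→M4, Well→P1, Well→P5, Well→Ref}.

5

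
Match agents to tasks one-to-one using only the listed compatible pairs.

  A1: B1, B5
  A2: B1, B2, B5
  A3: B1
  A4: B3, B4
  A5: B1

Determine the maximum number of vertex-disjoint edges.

4

Unit-capacity flow: source→left, listed edges, right→sink; max matching = max flow.
Augmenting path A1→B1 (+1); matched 1.
Augmenting path A2→B2 (+1); matched 2.
Augmenting path A4→B3 (+1); matched 3.
Augmenting path A3→B1→A1→B5 (+1); matched 4.
No augmenting path remains; maximum matching = 4.
König certificate: {A1, A2, A4, B1} is a vertex cover of size 4 (every listed pair touches it), so no matching can be larger.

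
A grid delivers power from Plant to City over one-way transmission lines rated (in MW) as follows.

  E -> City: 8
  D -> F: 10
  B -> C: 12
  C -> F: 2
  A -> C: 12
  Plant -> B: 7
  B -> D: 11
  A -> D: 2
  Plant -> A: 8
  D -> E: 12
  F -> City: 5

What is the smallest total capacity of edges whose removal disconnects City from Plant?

Augment Plant→A→C→F→City: bottleneck 2, flow now 2.
Augment Plant→A→D→E→City: bottleneck 2, flow now 4.
Augment Plant→B→D→E→City: bottleneck 6, flow now 10.
Augment Plant→B→D→F→City: bottleneck 1, flow now 11.
No augmenting path remains; maximum flow = 11.
By max-flow min-cut, the minimum cut capacity equals the max flow.
In the residual graph, reachable from Plant: {Plant, A, C}.
Min-cut edges: Plant→B (7), A→D (2), C→F (2); capacity 7 + 2 + 2 = 11.

11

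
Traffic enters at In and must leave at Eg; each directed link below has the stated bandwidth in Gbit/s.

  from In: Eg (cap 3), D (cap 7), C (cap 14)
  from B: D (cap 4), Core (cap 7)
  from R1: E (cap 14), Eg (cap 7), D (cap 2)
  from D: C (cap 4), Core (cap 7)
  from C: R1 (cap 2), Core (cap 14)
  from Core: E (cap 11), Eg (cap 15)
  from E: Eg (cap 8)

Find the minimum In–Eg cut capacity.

24

Augment In→Eg: bottleneck 3, flow now 3.
Augment In→D→Core→Eg: bottleneck 7, flow now 10.
Augment In→C→R1→Eg: bottleneck 2, flow now 12.
Augment In→C→Core→Eg: bottleneck 8, flow now 20.
Augment In→C→Core→E→Eg: bottleneck 4, flow now 24.
No augmenting path remains; maximum flow = 24.
By max-flow min-cut, the minimum cut capacity equals the max flow.
In the residual graph, reachable from In: {In}.
Min-cut edges: In→D (7), In→C (14), In→Eg (3); capacity 7 + 14 + 3 = 24.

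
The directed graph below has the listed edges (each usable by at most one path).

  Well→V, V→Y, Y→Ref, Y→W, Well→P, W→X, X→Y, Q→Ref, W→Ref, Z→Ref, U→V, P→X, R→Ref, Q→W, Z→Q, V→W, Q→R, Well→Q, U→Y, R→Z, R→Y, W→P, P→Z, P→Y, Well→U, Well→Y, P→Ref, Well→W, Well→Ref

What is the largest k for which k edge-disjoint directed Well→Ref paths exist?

6

Assign every edge capacity 1; by Menger, the answer equals the max flow.
Path Well→Ref (+1); total 1.
Path Well→P→Ref (+1); total 2.
Path Well→Q→Ref (+1); total 3.
Path Well→W→Ref (+1); total 4.
Path Well→Y→Ref (+1); total 5.
Path Well→V→W→P→Z→Ref (+1); total 6.
No residual Well→Ref path; max flow = 6.
Certifying cut of size 6: {W→P, W→Ref, Well→P, Well→Q, Well→Ref, Y→Ref}.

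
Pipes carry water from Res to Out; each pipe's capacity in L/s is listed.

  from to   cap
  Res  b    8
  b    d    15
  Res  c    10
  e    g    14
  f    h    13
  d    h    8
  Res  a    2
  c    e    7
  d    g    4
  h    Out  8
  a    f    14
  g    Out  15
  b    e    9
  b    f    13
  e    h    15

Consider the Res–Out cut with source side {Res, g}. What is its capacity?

Edges leaving {Res, g}: Res→a (2), Res→b (8), Res→c (10), g→Out (15).
Cut capacity = 2 + 8 + 10 + 15 = 35.

35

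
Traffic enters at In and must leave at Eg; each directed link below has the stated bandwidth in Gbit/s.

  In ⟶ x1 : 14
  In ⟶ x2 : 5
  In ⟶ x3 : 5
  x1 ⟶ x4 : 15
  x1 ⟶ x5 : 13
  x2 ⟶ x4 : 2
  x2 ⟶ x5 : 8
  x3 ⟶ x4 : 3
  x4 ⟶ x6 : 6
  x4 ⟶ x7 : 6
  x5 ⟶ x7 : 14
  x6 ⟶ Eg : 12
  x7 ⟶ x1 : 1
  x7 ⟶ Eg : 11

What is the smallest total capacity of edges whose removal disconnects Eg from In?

Augment In→x1→x4→x6→Eg: bottleneck 6, flow now 6.
Augment In→x1→x4→x7→Eg: bottleneck 6, flow now 12.
Augment In→x1→x5→x7→Eg: bottleneck 2, flow now 14.
Augment In→x2→x5→x7→Eg: bottleneck 3, flow now 17.
No augmenting path remains; maximum flow = 17.
By max-flow min-cut, the minimum cut capacity equals the max flow.
In the residual graph, reachable from In: {In, x1, x2, x3, x4, x5, x7}.
Min-cut edges: x4→x6 (6), x7→Eg (11); capacity 6 + 11 = 17.

17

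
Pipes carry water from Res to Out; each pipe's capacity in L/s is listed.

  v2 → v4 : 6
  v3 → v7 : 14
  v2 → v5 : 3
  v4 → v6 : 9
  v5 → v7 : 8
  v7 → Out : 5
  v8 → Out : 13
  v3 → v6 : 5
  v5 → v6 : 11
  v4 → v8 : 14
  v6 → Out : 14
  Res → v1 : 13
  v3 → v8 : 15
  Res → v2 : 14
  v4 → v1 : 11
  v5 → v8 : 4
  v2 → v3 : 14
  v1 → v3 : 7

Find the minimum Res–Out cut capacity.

Augment Res→v1→v3→v6→Out: bottleneck 5, flow now 5.
Augment Res→v1→v3→v7→Out: bottleneck 2, flow now 7.
Augment Res→v2→v3→v7→Out: bottleneck 3, flow now 10.
Augment Res→v2→v3→v8→Out: bottleneck 11, flow now 21.
No augmenting path remains; maximum flow = 21.
By max-flow min-cut, the minimum cut capacity equals the max flow.
In the residual graph, reachable from Res: {Res, v1}.
Min-cut edges: Res→v2 (14), v1→v3 (7); capacity 14 + 7 = 21.

21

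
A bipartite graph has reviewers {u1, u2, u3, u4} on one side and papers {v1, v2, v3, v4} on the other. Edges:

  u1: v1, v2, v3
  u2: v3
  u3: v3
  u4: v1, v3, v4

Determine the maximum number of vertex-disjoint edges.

Unit-capacity flow: source→left, listed edges, right→sink; max matching = max flow.
Augmenting path u1→v1 (+1); matched 1.
Augmenting path u2→v3 (+1); matched 2.
Augmenting path u4→v4 (+1); matched 3.
No augmenting path remains; maximum matching = 3.
König certificate: {u1, u4, v3} is a vertex cover of size 3 (every listed pair touches it), so no matching can be larger.

3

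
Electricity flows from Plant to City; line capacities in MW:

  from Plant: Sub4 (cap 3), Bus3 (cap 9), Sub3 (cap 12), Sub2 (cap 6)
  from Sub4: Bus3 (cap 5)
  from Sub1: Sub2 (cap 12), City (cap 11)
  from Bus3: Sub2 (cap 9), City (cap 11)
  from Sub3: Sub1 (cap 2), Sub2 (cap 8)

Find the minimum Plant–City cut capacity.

Augment Plant→Bus3→City: bottleneck 9, flow now 9.
Augment Plant→Sub4→Bus3→City: bottleneck 2, flow now 11.
Augment Plant→Sub3→Sub1→City: bottleneck 2, flow now 13.
No augmenting path remains; maximum flow = 13.
By max-flow min-cut, the minimum cut capacity equals the max flow.
In the residual graph, reachable from Plant: {Plant, Sub4, Bus3, Sub3, Sub2}.
Min-cut edges: Bus3→City (11), Sub3→Sub1 (2); capacity 11 + 2 = 13.

13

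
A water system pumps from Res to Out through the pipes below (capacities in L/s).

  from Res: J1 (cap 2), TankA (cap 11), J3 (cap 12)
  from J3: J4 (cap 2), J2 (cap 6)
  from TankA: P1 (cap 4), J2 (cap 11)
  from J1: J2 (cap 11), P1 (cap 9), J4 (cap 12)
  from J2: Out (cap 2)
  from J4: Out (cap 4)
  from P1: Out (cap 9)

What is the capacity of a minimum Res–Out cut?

Augment Res→J3→J2→Out: bottleneck 2, flow now 2.
Augment Res→J3→J4→Out: bottleneck 2, flow now 4.
Augment Res→TankA→P1→Out: bottleneck 4, flow now 8.
Augment Res→J1→J4→Out: bottleneck 2, flow now 10.
No augmenting path remains; maximum flow = 10.
By max-flow min-cut, the minimum cut capacity equals the max flow.
In the residual graph, reachable from Res: {Res, J3, TankA, J2}.
Min-cut edges: Res→J1 (2), J3→J4 (2), TankA→P1 (4), J2→Out (2); capacity 2 + 2 + 4 + 2 = 10.

10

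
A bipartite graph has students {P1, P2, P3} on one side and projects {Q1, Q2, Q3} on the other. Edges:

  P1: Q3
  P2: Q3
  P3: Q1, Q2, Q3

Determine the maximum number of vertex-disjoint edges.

2

Unit-capacity flow: source→left, listed edges, right→sink; max matching = max flow.
Augmenting path P1→Q3 (+1); matched 1.
Augmenting path P3→Q1 (+1); matched 2.
No augmenting path remains; maximum matching = 2.
König certificate: {P3, Q3} is a vertex cover of size 2 (every listed pair touches it), so no matching can be larger.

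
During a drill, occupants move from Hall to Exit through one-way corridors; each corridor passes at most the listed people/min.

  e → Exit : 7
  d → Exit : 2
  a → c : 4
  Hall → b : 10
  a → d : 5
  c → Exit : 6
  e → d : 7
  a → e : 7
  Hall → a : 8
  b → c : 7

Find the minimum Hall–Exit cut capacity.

Augment Hall→a→c→Exit: bottleneck 4, flow now 4.
Augment Hall→a→d→Exit: bottleneck 2, flow now 6.
Augment Hall→a→e→Exit: bottleneck 2, flow now 8.
Augment Hall→b→c→Exit: bottleneck 2, flow now 10.
Augment Hall→b→c→a→e→Exit: bottleneck 4, flow now 14. (uses reverse residual edge)
No augmenting path remains; maximum flow = 14.
By max-flow min-cut, the minimum cut capacity equals the max flow.
In the residual graph, reachable from Hall: {Hall, b, c}.
Min-cut edges: Hall→a (8), c→Exit (6); capacity 8 + 6 = 14.

14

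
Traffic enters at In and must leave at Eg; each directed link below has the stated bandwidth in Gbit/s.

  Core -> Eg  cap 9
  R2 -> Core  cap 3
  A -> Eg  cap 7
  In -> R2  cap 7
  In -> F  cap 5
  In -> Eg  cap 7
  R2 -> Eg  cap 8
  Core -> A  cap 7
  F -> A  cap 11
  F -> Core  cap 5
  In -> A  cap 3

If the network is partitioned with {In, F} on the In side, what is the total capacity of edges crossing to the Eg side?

Edges leaving {In, F}: In→R2 (7), In→A (3), In→Eg (7), F→Core (5), F→A (11).
Cut capacity = 7 + 3 + 7 + 5 + 11 = 33.

33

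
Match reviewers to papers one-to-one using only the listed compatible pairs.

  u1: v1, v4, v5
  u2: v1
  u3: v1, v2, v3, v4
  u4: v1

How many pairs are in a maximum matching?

Unit-capacity flow: source→left, listed edges, right→sink; max matching = max flow.
Augmenting path u1→v1 (+1); matched 1.
Augmenting path u3→v2 (+1); matched 2.
Augmenting path u2→v1→u1→v4 (+1); matched 3.
No augmenting path remains; maximum matching = 3.
König certificate: {u1, u3, v1} is a vertex cover of size 3 (every listed pair touches it), so no matching can be larger.

3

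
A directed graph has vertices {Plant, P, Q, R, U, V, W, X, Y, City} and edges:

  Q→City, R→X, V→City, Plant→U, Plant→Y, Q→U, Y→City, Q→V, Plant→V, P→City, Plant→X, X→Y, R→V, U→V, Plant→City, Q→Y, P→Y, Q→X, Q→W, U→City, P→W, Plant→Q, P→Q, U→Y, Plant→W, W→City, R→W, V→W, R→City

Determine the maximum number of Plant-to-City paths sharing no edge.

6

Assign every edge capacity 1; by Menger, the answer equals the max flow.
Path Plant→City (+1); total 1.
Path Plant→Q→City (+1); total 2.
Path Plant→U→City (+1); total 3.
Path Plant→V→City (+1); total 4.
Path Plant→W→City (+1); total 5.
Path Plant→Y→City (+1); total 6.
No residual Plant→City path; max flow = 6.
Certifying cut of size 6: {Plant→City, Plant→Q, Plant→U, Plant→V, Plant→W, Y→City}.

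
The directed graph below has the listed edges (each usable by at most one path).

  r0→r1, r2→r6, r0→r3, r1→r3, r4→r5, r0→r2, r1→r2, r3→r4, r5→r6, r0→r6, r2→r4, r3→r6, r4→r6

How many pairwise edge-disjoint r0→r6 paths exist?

4

Assign every edge capacity 1; by Menger, the answer equals the max flow.
Path r0→r6 (+1); total 1.
Path r0→r2→r6 (+1); total 2.
Path r0→r3→r6 (+1); total 3.
Path r0→r1→r2→r4→r6 (+1); total 4.
No residual r0→r6 path; max flow = 4.
Certifying cut of size 4: {r0→r1, r0→r2, r0→r3, r0→r6}.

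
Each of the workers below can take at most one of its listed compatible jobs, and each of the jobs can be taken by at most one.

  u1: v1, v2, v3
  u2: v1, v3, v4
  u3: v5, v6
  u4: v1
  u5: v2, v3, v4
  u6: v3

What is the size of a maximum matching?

Unit-capacity flow: source→left, listed edges, right→sink; max matching = max flow.
Augmenting path u1→v1 (+1); matched 1.
Augmenting path u2→v3 (+1); matched 2.
Augmenting path u3→v5 (+1); matched 3.
Augmenting path u5→v2 (+1); matched 4.
Augmenting path u6→v3→u2→v4 (+1); matched 5.
No augmenting path remains; maximum matching = 5.
König certificate: {u3, v1, v2, v3, v4} is a vertex cover of size 5 (every listed pair touches it), so no matching can be larger.

5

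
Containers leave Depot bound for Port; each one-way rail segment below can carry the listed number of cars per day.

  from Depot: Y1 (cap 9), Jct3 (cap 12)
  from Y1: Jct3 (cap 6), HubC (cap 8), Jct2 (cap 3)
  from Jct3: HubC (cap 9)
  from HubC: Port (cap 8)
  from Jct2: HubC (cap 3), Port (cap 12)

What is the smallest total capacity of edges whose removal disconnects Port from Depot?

11

Augment Depot→Y1→HubC→Port: bottleneck 8, flow now 8.
Augment Depot→Y1→Jct2→Port: bottleneck 1, flow now 9.
Augment Depot→Jct3→HubC→Y1→Jct2→Port: bottleneck 2, flow now 11. (uses reverse residual edge)
No augmenting path remains; maximum flow = 11.
By max-flow min-cut, the minimum cut capacity equals the max flow.
In the residual graph, reachable from Depot: {Depot, Y1, Jct3, HubC}.
Min-cut edges: Y1→Jct2 (3), HubC→Port (8); capacity 3 + 8 = 11.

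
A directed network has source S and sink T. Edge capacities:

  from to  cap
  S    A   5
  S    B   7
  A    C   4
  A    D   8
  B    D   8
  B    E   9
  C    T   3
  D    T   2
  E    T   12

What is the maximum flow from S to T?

12

Augment S→A→C→T: bottleneck 3, flow now 3.
Augment S→A→D→T: bottleneck 2, flow now 5.
Augment S→B→E→T: bottleneck 7, flow now 12.
No augmenting path remains; maximum flow = 12.
In the residual graph, reachable from S: {S}.
Min-cut edges: S→A (5), S→B (7); capacity 5 + 7 = 12.
This cut is saturated, so no flow can exceed 12.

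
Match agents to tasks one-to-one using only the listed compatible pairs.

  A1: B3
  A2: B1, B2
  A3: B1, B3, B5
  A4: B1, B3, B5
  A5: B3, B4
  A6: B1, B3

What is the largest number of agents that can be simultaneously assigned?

Unit-capacity flow: source→left, listed edges, right→sink; max matching = max flow.
Augmenting path A1→B3 (+1); matched 1.
Augmenting path A2→B1 (+1); matched 2.
Augmenting path A3→B5 (+1); matched 3.
Augmenting path A5→B4 (+1); matched 4.
Augmenting path A4→B1→A2→B2 (+1); matched 5.
No augmenting path remains; maximum matching = 5.
König certificate: {A2, A5, B1, B3, B5} is a vertex cover of size 5 (every listed pair touches it), so no matching can be larger.

5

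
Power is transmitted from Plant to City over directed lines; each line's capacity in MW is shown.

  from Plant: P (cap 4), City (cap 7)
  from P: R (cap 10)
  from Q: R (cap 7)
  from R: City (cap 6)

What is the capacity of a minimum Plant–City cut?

Augment Plant→City: bottleneck 7, flow now 7.
Augment Plant→P→R→City: bottleneck 4, flow now 11.
No augmenting path remains; maximum flow = 11.
By max-flow min-cut, the minimum cut capacity equals the max flow.
In the residual graph, reachable from Plant: {Plant}.
Min-cut edges: Plant→P (4), Plant→City (7); capacity 4 + 7 = 11.

11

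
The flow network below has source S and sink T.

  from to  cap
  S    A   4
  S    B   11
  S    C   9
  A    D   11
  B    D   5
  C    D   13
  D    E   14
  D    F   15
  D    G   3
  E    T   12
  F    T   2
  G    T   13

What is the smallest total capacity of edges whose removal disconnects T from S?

17

Augment S→A→D→E→T: bottleneck 4, flow now 4.
Augment S→B→D→E→T: bottleneck 5, flow now 9.
Augment S→C→D→E→T: bottleneck 3, flow now 12.
Augment S→C→D→F→T: bottleneck 2, flow now 14.
Augment S→C→D→G→T: bottleneck 3, flow now 17.
No augmenting path remains; maximum flow = 17.
By max-flow min-cut, the minimum cut capacity equals the max flow.
In the residual graph, reachable from S: {S, A, B, C, D, E, F}.
Min-cut edges: D→G (3), E→T (12), F→T (2); capacity 3 + 12 + 2 = 17.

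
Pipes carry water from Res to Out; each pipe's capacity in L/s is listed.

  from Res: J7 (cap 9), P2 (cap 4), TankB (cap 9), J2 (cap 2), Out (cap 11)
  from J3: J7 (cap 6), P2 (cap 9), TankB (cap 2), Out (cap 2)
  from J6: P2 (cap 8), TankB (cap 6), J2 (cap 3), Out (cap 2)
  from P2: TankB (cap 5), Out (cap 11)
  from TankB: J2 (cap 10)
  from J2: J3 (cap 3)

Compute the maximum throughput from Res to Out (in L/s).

18

Augment Res→Out: bottleneck 11, flow now 11.
Augment Res→P2→Out: bottleneck 4, flow now 15.
Augment Res→J2→J3→Out: bottleneck 2, flow now 17.
Augment Res→TankB→J2→J3→P2→Out: bottleneck 1, flow now 18.
No augmenting path remains; maximum flow = 18.
In the residual graph, reachable from Res: {Res, J7, TankB, J2}.
Min-cut edges: Res→P2 (4), Res→Out (11), J2→J3 (3); capacity 4 + 11 + 3 = 18.
This cut is saturated, so no flow can exceed 18.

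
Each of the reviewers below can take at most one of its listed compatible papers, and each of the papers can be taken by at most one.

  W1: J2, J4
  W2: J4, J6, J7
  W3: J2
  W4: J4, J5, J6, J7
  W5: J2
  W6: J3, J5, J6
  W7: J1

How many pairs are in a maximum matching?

6

Unit-capacity flow: source→left, listed edges, right→sink; max matching = max flow.
Augmenting path W1→J2 (+1); matched 1.
Augmenting path W2→J4 (+1); matched 2.
Augmenting path W4→J5 (+1); matched 3.
Augmenting path W6→J3 (+1); matched 4.
Augmenting path W7→J1 (+1); matched 5.
Augmenting path W3→J2→W1→J4→W2→J6 (+1); matched 6.
No augmenting path remains; maximum matching = 6.
König certificate: {W1, W2, W4, W6, W7, J2} is a vertex cover of size 6 (every listed pair touches it), so no matching can be larger.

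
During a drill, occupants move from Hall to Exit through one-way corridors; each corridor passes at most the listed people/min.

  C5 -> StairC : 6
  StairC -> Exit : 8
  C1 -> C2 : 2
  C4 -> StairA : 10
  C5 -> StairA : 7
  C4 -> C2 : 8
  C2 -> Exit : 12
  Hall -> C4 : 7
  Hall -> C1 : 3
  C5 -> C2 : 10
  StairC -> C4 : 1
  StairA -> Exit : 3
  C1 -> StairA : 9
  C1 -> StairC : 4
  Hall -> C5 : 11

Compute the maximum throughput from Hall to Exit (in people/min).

21

Augment Hall→C4→StairA→Exit: bottleneck 3, flow now 3.
Augment Hall→C4→C2→Exit: bottleneck 4, flow now 7.
Augment Hall→C5→StairC→Exit: bottleneck 6, flow now 13.
Augment Hall→C5→C2→Exit: bottleneck 5, flow now 18.
Augment Hall→C1→StairC→Exit: bottleneck 2, flow now 20.
Augment Hall→C1→C2→Exit: bottleneck 1, flow now 21.
No augmenting path remains; maximum flow = 21.
In the residual graph, reachable from Hall: {Hall}.
Min-cut edges: Hall→C4 (7), Hall→C5 (11), Hall→C1 (3); capacity 7 + 11 + 3 = 21.
This cut is saturated, so no flow can exceed 21.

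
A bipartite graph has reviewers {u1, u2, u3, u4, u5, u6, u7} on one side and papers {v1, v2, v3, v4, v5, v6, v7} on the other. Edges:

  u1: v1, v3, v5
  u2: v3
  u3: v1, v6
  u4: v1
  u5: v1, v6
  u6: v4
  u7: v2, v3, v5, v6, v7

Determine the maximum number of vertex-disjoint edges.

6

Unit-capacity flow: source→left, listed edges, right→sink; max matching = max flow.
Augmenting path u1→v1 (+1); matched 1.
Augmenting path u2→v3 (+1); matched 2.
Augmenting path u3→v6 (+1); matched 3.
Augmenting path u6→v4 (+1); matched 4.
Augmenting path u7→v2 (+1); matched 5.
Augmenting path u4→v1→u1→v5 (+1); matched 6.
No augmenting path remains; maximum matching = 6.
König certificate: {u1, u2, u6, u7, v1, v6} is a vertex cover of size 6 (every listed pair touches it), so no matching can be larger.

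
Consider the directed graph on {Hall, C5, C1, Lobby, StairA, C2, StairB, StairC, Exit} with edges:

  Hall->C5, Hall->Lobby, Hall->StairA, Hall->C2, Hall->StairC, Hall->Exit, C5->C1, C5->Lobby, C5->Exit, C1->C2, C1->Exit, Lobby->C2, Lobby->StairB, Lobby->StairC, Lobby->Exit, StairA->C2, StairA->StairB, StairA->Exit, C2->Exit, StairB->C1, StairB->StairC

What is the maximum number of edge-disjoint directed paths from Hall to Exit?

5

Assign every edge capacity 1; by Menger, the answer equals the max flow.
Path Hall→Exit (+1); total 1.
Path Hall→C5→Exit (+1); total 2.
Path Hall→Lobby→Exit (+1); total 3.
Path Hall→StairA→Exit (+1); total 4.
Path Hall→C2→Exit (+1); total 5.
No residual Hall→Exit path; max flow = 5.
Certifying cut of size 5: {Hall→C2, Hall→C5, Hall→Exit, Hall→Lobby, Hall→StairA}.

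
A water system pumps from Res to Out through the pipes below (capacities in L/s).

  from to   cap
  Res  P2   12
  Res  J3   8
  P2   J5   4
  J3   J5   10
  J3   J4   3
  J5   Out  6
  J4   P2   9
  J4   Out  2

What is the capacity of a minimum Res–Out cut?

Augment Res→P2→J5→Out: bottleneck 4, flow now 4.
Augment Res→J3→J5→Out: bottleneck 2, flow now 6.
Augment Res→J3→J4→Out: bottleneck 2, flow now 8.
No augmenting path remains; maximum flow = 8.
By max-flow min-cut, the minimum cut capacity equals the max flow.
In the residual graph, reachable from Res: {Res, P2, J3, J5, J4}.
Min-cut edges: J5→Out (6), J4→Out (2); capacity 6 + 2 = 8.

8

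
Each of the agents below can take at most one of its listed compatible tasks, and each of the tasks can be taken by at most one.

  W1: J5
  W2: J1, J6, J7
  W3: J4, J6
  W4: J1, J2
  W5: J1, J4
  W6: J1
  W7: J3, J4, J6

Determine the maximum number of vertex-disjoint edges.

7

Unit-capacity flow: source→left, listed edges, right→sink; max matching = max flow.
Augmenting path W1→J5 (+1); matched 1.
Augmenting path W2→J1 (+1); matched 2.
Augmenting path W3→J4 (+1); matched 3.
Augmenting path W4→J2 (+1); matched 4.
Augmenting path W7→J3 (+1); matched 5.
Augmenting path W5→J1→W2→J6 (+1); matched 6.
Augmenting path W6→J1→W5→J4→W3→J6→W2→J7 (+1); matched 7.
No augmenting path remains; maximum matching = 7.
König certificate: {W1, W2, W3, W4, W5, W6, W7} is a vertex cover of size 7 (every listed pair touches it), so no matching can be larger.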